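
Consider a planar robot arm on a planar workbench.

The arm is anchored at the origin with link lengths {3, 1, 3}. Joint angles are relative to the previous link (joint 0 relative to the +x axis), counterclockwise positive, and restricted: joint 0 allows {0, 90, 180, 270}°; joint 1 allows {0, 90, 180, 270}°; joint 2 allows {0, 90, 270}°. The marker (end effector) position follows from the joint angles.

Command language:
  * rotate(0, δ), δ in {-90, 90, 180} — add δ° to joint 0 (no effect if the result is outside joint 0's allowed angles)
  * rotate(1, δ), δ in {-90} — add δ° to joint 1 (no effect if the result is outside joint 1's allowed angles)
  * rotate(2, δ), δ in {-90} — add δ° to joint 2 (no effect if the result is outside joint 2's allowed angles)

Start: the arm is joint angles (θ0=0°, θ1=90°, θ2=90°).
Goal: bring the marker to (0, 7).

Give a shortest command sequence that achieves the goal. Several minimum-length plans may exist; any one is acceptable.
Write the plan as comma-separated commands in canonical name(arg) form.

rotate(1, -90), rotate(2, -90), rotate(0, 90)

from: joint angles (θ0=0°, θ1=90°, θ2=90°)
step 1 (rotate(1, -90)): joint angles (θ0=0°, θ1=0°, θ2=90°)
step 2 (rotate(2, -90)): joint angles (θ0=0°, θ1=0°, θ2=0°)
step 3 (rotate(0, 90)): joint angles (θ0=90°, θ1=0°, θ2=0°)
minimal: 3 command(s), checked below 3.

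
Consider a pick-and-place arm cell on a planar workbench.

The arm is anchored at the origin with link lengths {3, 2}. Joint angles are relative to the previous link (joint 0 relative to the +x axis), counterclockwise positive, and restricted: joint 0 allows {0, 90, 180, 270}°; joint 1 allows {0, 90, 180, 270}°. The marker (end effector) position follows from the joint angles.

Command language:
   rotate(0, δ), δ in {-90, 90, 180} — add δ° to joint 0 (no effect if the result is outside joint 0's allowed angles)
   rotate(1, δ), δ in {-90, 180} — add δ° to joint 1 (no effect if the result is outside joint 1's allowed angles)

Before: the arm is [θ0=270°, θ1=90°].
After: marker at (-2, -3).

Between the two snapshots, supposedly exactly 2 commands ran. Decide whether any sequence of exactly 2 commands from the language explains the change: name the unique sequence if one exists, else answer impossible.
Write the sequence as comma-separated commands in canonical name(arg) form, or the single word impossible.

rotate(1, -90), rotate(1, -90)

from: [θ0=270°, θ1=90°]
t=1 rotate(1, -90) ⇒ [θ0=270°, θ1=0°]
t=2 rotate(1, -90) ⇒ [θ0=270°, θ1=270°]
uniquely the one of 25 2-step routes that fits.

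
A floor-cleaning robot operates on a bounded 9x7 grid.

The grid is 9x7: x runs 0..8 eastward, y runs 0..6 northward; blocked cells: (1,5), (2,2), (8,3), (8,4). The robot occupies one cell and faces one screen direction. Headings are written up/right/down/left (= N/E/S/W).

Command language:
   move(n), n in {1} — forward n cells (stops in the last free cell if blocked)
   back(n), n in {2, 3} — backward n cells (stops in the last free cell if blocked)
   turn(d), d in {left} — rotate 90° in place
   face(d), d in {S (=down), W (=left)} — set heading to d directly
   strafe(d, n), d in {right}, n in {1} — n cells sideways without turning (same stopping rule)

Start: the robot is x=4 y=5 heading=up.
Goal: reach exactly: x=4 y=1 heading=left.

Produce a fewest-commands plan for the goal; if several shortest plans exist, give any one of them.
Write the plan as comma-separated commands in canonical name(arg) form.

back(2), back(2), turn(left)

begin: x=4 y=5 heading=up
t=1 back(2) ⇒ x=4 y=3 heading=up
t=2 back(2) ⇒ x=4 y=1 heading=up
t=3 turn(left) ⇒ x=4 y=1 heading=left
nothing shorter than 3 reaches the goal.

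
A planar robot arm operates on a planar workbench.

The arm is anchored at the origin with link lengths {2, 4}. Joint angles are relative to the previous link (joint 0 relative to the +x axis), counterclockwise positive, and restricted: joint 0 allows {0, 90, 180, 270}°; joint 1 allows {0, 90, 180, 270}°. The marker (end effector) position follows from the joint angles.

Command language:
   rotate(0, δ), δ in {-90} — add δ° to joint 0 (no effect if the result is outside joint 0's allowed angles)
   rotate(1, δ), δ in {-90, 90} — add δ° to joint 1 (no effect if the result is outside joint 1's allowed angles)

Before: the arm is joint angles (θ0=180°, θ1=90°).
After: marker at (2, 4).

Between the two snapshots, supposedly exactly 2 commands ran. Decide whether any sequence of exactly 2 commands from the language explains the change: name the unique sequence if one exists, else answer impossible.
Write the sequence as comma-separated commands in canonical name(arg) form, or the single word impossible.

rotate(0, -90), rotate(0, -90)

start: joint angles (θ0=180°, θ1=90°)
[1] after rotate(0, -90): joint angles (θ0=90°, θ1=90°)
[2] after rotate(0, -90): joint angles (θ0=0°, θ1=90°)
no other 2-command option fits: unique.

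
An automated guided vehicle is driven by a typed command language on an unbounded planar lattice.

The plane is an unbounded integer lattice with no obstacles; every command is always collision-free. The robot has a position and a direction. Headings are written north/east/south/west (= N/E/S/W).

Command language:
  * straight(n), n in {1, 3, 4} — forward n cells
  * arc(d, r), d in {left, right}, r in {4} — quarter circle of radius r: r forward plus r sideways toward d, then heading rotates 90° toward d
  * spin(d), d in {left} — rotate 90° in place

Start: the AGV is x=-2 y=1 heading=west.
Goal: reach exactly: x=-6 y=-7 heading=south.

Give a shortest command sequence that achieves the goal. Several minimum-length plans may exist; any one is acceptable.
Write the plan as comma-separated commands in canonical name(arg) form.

initial: x=-2 y=1 heading=west
t=1 arc(left, 4) ⇒ x=-6 y=-3 heading=south
t=2 straight(4) ⇒ x=-6 y=-7 heading=south
no 1-step plan works, so 2 is optimal.

arc(left, 4), straight(4)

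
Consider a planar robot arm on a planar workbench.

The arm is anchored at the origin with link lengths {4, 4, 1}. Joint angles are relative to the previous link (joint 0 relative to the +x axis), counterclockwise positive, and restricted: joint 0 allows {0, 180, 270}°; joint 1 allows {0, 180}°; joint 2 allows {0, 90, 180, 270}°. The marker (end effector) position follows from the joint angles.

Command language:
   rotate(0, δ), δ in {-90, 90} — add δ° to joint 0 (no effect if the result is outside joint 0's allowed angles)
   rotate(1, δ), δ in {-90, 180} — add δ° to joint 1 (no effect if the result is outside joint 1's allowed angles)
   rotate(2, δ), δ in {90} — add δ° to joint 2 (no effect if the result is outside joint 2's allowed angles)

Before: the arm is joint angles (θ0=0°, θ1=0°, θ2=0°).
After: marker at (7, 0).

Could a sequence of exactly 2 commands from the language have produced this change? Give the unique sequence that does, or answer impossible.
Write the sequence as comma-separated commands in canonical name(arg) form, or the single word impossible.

t0: joint angles (θ0=0°, θ1=0°, θ2=0°)
t=1 rotate(2, 90) ⇒ joint angles (θ0=0°, θ1=0°, θ2=90°)
t=2 rotate(2, 90) ⇒ joint angles (θ0=0°, θ1=0°, θ2=180°)
no other 2-command option fits: unique.

rotate(2, 90), rotate(2, 90)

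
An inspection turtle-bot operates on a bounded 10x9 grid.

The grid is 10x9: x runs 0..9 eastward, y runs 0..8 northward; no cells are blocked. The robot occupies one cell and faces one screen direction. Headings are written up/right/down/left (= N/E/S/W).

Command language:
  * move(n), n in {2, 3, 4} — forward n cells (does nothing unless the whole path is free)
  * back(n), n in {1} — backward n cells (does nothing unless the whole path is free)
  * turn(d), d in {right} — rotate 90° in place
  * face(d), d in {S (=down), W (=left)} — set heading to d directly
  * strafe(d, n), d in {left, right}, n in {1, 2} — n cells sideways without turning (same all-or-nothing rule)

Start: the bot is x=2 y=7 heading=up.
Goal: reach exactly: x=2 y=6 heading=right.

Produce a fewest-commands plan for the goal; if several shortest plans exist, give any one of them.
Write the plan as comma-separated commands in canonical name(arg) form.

back(1), turn(right)

initial: x=2 y=7 heading=up
t=1 back(1) ⇒ x=2 y=6 heading=up
t=2 turn(right) ⇒ x=2 y=6 heading=right
no 1-step plan works, so 2 is optimal.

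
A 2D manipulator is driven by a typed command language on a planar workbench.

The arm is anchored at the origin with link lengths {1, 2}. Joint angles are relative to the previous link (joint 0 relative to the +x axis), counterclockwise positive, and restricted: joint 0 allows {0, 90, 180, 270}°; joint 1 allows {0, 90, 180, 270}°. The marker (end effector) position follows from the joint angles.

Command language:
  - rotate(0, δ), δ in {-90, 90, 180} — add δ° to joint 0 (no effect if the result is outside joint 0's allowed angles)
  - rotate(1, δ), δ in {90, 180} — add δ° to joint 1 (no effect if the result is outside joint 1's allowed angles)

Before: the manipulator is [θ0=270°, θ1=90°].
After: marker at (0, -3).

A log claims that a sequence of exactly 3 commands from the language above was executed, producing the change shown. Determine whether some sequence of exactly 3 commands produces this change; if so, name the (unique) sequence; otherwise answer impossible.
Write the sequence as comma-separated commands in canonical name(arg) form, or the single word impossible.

rotate(1, 90), rotate(1, 90), rotate(1, 90)

from: [θ0=270°, θ1=90°]
1. rotate(1, 90) → [θ0=270°, θ1=180°]
2. rotate(1, 90) → [θ0=270°, θ1=270°]
3. rotate(1, 90) → [θ0=270°, θ1=0°]
all 125 alternatives checked — unique.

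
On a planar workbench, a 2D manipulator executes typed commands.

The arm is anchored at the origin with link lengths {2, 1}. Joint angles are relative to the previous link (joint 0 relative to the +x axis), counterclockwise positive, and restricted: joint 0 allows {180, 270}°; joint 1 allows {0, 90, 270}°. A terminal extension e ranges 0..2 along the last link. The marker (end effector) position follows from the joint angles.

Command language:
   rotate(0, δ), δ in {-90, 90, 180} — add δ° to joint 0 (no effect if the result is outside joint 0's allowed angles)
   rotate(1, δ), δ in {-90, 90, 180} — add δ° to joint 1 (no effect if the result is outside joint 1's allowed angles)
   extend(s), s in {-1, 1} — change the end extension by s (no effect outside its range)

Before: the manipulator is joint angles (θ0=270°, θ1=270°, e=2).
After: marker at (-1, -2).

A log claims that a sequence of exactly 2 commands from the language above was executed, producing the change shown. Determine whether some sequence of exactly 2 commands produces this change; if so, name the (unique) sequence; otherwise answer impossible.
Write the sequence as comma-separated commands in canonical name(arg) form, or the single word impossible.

extend(-1), extend(-1)

from: joint angles (θ0=270°, θ1=270°, e=2)
[1] after extend(-1): joint angles (θ0=270°, θ1=270°, e=1)
[2] after extend(-1): joint angles (θ0=270°, θ1=270°, e=0)
all 64 alternatives checked — unique.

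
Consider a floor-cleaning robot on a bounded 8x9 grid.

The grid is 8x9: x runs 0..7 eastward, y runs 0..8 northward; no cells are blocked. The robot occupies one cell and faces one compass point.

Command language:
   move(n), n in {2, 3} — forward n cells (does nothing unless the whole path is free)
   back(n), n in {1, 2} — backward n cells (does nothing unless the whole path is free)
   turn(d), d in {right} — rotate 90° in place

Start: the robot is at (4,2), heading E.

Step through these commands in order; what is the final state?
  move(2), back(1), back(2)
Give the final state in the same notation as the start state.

from: at (4,2), heading E
1. move(2) → at (6,2), heading E
2. back(1) → at (5,2), heading E
3. back(2) → at (3,2), heading E

at (3,2), heading E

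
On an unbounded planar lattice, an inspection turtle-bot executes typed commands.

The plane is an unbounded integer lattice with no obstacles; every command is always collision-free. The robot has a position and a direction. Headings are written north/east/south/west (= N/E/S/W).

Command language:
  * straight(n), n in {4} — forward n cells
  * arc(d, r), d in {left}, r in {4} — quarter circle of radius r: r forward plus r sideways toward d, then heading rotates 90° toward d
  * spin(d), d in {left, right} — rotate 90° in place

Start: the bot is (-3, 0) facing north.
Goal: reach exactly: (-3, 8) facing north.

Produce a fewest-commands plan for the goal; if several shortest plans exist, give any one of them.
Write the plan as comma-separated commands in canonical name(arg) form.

straight(4), straight(4)

t0: (-3, 0) facing north
t=1 straight(4) ⇒ (-3, 4) facing north
t=2 straight(4) ⇒ (-3, 8) facing north
no 1-step plan works, so 2 is optimal.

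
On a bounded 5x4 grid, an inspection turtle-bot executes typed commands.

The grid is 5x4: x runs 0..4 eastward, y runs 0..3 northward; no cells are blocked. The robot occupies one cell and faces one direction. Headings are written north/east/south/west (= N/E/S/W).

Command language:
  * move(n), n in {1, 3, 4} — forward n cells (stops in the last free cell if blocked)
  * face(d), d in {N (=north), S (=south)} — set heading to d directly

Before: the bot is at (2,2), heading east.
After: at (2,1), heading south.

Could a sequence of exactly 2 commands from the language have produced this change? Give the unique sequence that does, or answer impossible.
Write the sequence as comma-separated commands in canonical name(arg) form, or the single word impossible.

face(S), move(1)

key: position moved to (2,1) AND the heading swung to S — translation plus rotation needed
t0: at (2,2), heading east
t=1 face(S) ⇒ at (2,2), heading south
t=2 move(1) ⇒ at (2,1), heading south
uniquely the one of 25 2-step routes that fits.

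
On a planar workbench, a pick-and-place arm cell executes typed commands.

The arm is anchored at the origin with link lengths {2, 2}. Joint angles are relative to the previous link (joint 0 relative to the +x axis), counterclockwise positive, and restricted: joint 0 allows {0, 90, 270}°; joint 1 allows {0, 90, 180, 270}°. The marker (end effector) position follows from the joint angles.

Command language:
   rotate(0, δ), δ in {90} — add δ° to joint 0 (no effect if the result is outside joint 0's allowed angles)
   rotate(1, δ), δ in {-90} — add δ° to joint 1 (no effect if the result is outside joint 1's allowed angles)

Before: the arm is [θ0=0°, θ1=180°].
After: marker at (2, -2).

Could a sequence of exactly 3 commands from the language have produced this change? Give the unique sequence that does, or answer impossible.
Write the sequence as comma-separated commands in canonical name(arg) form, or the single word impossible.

t0: [θ0=0°, θ1=180°]
step 1 (rotate(1, -90)): [θ0=0°, θ1=90°]
step 2 (rotate(1, -90)): [θ0=0°, θ1=0°]
step 3 (rotate(1, -90)): [θ0=0°, θ1=270°]
all 8 alternatives checked — unique.

rotate(1, -90), rotate(1, -90), rotate(1, -90)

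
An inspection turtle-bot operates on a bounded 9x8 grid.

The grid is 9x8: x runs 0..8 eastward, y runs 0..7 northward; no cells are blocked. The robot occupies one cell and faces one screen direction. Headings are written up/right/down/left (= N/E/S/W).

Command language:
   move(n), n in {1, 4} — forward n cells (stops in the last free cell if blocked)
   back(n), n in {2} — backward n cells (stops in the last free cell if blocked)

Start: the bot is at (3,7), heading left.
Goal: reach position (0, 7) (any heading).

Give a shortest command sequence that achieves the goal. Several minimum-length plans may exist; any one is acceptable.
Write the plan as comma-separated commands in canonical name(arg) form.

move(4)

begin: at (3,7), heading left
t=1 move(4) ⇒ at (0,7), heading left
minimal: 1 command(s), checked below 1.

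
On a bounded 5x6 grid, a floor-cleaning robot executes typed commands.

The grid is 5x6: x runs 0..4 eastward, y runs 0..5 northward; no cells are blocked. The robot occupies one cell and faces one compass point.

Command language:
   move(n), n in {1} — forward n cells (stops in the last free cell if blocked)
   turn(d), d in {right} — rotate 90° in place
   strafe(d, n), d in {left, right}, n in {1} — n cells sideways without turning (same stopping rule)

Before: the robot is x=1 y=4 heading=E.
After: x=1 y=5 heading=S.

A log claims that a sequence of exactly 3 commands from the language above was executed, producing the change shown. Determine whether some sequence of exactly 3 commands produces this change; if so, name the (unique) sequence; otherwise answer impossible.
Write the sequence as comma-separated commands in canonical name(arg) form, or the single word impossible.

key: order matters: swapping strafe(left, 1) and turn(right) lands elsewhere
t0: x=1 y=4 heading=E
t=1 strafe(left, 1) ⇒ x=1 y=5 heading=E
t=2 strafe(left, 1) ⇒ x=1 y=5 heading=E
t=3 turn(right) ⇒ x=1 y=5 heading=S
all 64 alternatives checked — unique.

strafe(left, 1), strafe(left, 1), turn(right)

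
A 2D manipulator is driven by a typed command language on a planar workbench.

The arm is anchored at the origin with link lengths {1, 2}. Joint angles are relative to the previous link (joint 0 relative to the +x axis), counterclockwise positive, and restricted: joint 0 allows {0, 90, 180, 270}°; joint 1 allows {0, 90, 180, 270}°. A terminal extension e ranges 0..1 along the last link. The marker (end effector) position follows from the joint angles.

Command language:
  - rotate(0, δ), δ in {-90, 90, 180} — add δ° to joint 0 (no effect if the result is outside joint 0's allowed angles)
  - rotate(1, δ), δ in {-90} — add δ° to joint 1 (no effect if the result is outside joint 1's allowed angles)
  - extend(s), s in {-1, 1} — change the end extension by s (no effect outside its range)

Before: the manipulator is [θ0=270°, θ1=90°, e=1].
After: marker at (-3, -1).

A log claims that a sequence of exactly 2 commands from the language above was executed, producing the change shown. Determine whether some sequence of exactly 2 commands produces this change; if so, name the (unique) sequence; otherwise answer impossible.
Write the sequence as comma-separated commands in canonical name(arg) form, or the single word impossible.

t0: [θ0=270°, θ1=90°, e=1]
[1] after rotate(1, -90): [θ0=270°, θ1=0°, e=1]
[2] after rotate(1, -90): [θ0=270°, θ1=270°, e=1]
no other 2-command option fits: unique.

rotate(1, -90), rotate(1, -90)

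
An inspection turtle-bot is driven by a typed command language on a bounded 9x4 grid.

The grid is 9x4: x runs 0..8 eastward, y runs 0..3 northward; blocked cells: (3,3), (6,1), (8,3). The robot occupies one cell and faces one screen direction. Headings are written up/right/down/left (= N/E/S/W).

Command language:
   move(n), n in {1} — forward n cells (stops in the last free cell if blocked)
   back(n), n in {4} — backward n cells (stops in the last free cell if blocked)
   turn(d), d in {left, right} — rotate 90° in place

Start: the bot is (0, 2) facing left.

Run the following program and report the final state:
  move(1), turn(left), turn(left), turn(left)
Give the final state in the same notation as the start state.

begin: (0, 2) facing left
1. move(1) → (0, 2) facing left
2. turn(left) → (0, 2) facing down
3. turn(left) → (0, 2) facing right
4. turn(left) → (0, 2) facing up

(0, 2) facing up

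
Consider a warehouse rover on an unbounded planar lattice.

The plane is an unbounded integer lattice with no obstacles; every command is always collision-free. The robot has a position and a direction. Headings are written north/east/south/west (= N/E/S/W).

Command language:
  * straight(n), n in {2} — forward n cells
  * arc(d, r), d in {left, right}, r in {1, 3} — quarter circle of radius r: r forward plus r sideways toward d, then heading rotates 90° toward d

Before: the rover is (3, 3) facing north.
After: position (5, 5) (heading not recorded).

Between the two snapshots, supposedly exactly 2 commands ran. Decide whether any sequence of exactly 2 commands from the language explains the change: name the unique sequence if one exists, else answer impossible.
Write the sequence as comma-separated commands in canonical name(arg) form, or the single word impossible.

key: running arc(left, 1) before arc(right, 1) would end elsewhere — order is forced
from: (3, 3) facing north
step 1 (arc(right, 1)): (4, 4) facing east
step 2 (arc(left, 1)): (5, 5) facing north
no other 2-command option fits: unique.

arc(right, 1), arc(left, 1)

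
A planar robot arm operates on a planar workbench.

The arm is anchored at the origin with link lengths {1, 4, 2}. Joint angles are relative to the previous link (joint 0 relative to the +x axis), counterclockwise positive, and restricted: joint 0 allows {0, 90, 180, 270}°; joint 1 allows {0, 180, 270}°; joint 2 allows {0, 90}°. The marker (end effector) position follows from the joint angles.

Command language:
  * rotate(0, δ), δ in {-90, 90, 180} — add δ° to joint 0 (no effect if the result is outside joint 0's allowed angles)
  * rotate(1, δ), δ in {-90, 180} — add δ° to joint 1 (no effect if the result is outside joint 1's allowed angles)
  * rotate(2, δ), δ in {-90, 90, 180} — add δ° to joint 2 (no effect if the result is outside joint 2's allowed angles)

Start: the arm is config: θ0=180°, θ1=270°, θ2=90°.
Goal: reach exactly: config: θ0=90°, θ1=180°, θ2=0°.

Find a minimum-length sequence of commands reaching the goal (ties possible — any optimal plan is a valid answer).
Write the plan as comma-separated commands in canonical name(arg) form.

rotate(1, -90), rotate(0, -90), rotate(2, -90)

from: config: θ0=180°, θ1=270°, θ2=90°
t=1 rotate(1, -90) ⇒ config: θ0=180°, θ1=180°, θ2=90°
t=2 rotate(0, -90) ⇒ config: θ0=90°, θ1=180°, θ2=90°
t=3 rotate(2, -90) ⇒ config: θ0=90°, θ1=180°, θ2=0°
nothing shorter than 3 reaches the goal.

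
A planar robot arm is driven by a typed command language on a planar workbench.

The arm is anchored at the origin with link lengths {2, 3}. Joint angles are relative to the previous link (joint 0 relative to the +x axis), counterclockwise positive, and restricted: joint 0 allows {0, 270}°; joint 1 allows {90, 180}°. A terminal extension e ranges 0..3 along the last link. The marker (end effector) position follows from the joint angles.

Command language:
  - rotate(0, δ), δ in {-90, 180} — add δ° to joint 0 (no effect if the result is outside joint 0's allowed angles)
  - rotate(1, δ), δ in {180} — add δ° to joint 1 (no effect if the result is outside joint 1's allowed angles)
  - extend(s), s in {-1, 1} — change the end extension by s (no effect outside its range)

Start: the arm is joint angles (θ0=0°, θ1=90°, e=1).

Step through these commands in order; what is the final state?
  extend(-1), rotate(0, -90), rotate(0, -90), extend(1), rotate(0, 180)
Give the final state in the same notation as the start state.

begin: joint angles (θ0=0°, θ1=90°, e=1)
step 1 (extend(-1)): joint angles (θ0=0°, θ1=90°, e=0)
step 2 (rotate(0, -90)): joint angles (θ0=270°, θ1=90°, e=0)
step 3 (rotate(0, -90)): joint angles (θ0=270°, θ1=90°, e=0)
step 4 (extend(1)): joint angles (θ0=270°, θ1=90°, e=1)
step 5 (rotate(0, 180)): joint angles (θ0=270°, θ1=90°, e=1)

joint angles (θ0=270°, θ1=90°, e=1)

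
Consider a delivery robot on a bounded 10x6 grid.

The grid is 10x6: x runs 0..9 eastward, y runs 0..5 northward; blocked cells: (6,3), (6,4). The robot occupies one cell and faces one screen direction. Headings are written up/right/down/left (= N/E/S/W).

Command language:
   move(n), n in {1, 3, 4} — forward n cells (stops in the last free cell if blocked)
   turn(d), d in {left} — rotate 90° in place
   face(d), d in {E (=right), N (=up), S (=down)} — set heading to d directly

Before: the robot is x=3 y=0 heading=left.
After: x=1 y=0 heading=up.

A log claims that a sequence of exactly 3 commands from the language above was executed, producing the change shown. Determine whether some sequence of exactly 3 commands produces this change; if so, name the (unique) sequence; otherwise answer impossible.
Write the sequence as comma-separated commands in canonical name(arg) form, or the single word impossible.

move(1), move(1), face(N)

key: order matters: swapping move(1) and face(N) lands elsewhere
initial: x=3 y=0 heading=left
t=1 move(1) ⇒ x=2 y=0 heading=left
t=2 move(1) ⇒ x=1 y=0 heading=left
t=3 face(N) ⇒ x=1 y=0 heading=up
no rival 3-sequence matches.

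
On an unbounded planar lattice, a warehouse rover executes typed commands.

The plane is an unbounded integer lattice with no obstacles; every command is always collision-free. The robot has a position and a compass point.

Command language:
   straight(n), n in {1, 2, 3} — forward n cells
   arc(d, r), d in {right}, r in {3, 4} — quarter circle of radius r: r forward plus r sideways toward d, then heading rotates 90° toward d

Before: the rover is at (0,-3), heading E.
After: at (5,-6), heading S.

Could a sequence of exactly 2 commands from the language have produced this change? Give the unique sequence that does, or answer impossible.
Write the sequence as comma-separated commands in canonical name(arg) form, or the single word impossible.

straight(2), arc(right, 3)

key: cell and facing (now S) both changed — the 2 commands mix motion and turning
begin: at (0,-3), heading E
1. straight(2) → at (2,-3), heading E
2. arc(right, 3) → at (5,-6), heading S
all 25 alternatives checked — unique.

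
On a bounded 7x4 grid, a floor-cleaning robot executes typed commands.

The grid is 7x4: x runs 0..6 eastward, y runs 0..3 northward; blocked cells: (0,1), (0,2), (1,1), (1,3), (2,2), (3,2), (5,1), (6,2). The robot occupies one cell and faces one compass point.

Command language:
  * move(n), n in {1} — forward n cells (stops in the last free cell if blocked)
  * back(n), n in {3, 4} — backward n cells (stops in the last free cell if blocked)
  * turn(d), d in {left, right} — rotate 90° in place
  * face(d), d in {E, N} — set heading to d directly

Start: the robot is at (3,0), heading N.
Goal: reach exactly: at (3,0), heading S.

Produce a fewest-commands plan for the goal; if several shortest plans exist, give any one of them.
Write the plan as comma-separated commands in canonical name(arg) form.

initial: at (3,0), heading N
step 1 (turn(right)): at (3,0), heading E
step 2 (turn(right)): at (3,0), heading S
no 1-step plan works, so 2 is optimal.

turn(right), turn(right)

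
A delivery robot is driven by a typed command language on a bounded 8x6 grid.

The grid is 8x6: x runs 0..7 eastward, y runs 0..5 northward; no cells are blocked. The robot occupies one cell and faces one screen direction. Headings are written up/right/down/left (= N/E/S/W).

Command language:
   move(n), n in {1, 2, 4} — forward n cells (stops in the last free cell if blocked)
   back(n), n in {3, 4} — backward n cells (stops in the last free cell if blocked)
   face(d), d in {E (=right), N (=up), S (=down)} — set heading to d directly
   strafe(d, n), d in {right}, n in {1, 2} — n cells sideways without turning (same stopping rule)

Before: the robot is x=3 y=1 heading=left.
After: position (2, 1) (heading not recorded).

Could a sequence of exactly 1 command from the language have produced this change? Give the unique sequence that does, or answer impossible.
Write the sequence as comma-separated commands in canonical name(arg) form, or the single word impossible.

move(1)

t0: x=3 y=1 heading=left
t=1 move(1) ⇒ x=2 y=1 heading=left
uniquely the one of 10 1-step routes that fits.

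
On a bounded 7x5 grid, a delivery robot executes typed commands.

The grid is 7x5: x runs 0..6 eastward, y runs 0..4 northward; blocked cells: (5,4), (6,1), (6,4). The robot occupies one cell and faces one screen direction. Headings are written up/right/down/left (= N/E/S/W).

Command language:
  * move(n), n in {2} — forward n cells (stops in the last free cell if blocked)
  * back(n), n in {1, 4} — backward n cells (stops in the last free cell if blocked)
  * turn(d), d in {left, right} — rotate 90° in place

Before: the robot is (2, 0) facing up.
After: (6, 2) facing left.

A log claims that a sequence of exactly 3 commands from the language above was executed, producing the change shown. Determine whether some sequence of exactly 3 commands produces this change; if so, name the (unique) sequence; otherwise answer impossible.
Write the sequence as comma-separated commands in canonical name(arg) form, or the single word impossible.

move(2), turn(left), back(4)

key: position moved to (6,2) AND the heading swung to W — translation plus rotation needed
initial: (2, 0) facing up
[1] after move(2): (2, 2) facing up
[2] after turn(left): (2, 2) facing left
[3] after back(4): (6, 2) facing left
no other 3-command option fits: unique.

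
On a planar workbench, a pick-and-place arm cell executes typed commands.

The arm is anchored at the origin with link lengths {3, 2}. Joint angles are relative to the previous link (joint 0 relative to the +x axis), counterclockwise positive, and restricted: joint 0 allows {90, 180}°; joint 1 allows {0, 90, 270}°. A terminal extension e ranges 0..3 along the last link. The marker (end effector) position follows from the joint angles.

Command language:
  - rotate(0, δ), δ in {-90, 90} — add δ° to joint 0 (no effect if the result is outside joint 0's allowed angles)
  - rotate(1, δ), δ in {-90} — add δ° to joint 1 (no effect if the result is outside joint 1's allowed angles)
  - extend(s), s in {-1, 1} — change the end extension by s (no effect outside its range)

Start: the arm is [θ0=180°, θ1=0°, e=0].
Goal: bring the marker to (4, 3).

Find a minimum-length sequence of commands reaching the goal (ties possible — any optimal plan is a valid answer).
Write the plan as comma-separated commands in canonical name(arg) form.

start: [θ0=180°, θ1=0°, e=0]
1. extend(1) → [θ0=180°, θ1=0°, e=1]
2. extend(1) → [θ0=180°, θ1=0°, e=2]
3. rotate(0, -90) → [θ0=90°, θ1=0°, e=2]
4. rotate(1, -90) → [θ0=90°, θ1=270°, e=2]
nothing shorter than 4 reaches the goal.

extend(1), extend(1), rotate(0, -90), rotate(1, -90)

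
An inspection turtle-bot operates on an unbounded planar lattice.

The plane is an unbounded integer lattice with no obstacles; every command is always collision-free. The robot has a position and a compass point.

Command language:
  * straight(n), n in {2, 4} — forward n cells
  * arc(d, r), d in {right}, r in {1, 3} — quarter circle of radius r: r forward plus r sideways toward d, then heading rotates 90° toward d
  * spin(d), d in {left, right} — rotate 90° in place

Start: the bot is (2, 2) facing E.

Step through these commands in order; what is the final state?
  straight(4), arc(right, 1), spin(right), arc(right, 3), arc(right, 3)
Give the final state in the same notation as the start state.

start: (2, 2) facing E
step 1 (straight(4)): (6, 2) facing E
step 2 (arc(right, 1)): (7, 1) facing S
step 3 (spin(right)): (7, 1) facing W
step 4 (arc(right, 3)): (4, 4) facing N
step 5 (arc(right, 3)): (7, 7) facing E

(7, 7) facing E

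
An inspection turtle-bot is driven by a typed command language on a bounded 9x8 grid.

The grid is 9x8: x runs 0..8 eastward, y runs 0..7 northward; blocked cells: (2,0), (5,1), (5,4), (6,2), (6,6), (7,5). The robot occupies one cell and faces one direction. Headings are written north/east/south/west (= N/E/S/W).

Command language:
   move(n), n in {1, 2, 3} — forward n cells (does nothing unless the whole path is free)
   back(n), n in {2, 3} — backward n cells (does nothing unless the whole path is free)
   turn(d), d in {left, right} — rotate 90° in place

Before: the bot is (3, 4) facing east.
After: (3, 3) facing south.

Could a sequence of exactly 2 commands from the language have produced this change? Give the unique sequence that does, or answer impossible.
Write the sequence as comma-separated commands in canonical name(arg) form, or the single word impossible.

turn(right), move(1)

key: order matters: swapping turn(right) and move(1) lands elsewhere
from: (3, 4) facing east
step 1 (turn(right)): (3, 4) facing south
step 2 (move(1)): (3, 3) facing south
uniquely the one of 49 2-step routes that fits.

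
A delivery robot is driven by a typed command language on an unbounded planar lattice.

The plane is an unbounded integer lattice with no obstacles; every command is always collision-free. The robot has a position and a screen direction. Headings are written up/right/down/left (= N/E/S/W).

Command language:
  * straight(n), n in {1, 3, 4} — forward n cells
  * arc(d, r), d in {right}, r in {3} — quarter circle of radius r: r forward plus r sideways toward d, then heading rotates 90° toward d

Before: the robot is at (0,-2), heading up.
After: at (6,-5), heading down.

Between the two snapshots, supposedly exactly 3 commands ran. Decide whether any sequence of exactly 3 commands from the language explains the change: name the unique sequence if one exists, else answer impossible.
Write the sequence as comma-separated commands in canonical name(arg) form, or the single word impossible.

key: position moved to (6,-5) AND the heading swung to S — translation plus rotation needed
t0: at (0,-2), heading up
step 1 (arc(right, 3)): at (3,1), heading right
step 2 (arc(right, 3)): at (6,-2), heading down
step 3 (straight(3)): at (6,-5), heading down
uniquely the one of 64 3-step routes that fits.

arc(right, 3), arc(right, 3), straight(3)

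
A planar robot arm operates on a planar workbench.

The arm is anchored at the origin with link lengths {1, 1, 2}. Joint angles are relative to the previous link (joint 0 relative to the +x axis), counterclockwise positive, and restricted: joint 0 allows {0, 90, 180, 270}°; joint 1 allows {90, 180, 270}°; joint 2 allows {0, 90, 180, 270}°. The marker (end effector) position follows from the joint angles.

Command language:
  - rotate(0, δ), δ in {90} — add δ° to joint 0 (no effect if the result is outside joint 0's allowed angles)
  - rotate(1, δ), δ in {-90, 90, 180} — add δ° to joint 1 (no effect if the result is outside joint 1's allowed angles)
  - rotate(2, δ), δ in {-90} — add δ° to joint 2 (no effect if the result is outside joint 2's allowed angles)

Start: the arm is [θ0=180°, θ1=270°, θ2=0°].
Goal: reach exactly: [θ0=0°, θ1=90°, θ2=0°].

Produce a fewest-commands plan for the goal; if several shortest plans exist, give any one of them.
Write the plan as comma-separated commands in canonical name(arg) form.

rotate(0, 90), rotate(0, 90), rotate(1, 180)

t0: [θ0=180°, θ1=270°, θ2=0°]
1. rotate(0, 90) → [θ0=270°, θ1=270°, θ2=0°]
2. rotate(0, 90) → [θ0=0°, θ1=270°, θ2=0°]
3. rotate(1, 180) → [θ0=0°, θ1=90°, θ2=0°]
nothing shorter than 3 reaches the goal.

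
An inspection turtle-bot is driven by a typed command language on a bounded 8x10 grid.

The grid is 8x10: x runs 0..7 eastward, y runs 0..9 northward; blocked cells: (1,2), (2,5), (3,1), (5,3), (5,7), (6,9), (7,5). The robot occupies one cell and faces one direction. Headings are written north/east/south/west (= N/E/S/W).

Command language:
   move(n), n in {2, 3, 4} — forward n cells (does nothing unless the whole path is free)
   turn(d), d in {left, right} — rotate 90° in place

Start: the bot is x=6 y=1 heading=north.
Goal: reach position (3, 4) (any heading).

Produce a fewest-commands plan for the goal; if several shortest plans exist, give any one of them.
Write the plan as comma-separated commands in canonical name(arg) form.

move(3), turn(left), move(3)

initial: x=6 y=1 heading=north
t=1 move(3) ⇒ x=6 y=4 heading=north
t=2 turn(left) ⇒ x=6 y=4 heading=west
t=3 move(3) ⇒ x=3 y=4 heading=west
shorter routes all fall short; 3 is best.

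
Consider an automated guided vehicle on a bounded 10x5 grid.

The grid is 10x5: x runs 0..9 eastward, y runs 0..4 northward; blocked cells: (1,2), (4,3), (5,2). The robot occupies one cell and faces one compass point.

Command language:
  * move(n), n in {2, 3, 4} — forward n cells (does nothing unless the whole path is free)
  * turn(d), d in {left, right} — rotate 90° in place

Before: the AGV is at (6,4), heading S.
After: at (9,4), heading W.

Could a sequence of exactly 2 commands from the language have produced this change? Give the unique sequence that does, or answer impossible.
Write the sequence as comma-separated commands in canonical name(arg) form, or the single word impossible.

impossible

checked all 2-command options: none fits.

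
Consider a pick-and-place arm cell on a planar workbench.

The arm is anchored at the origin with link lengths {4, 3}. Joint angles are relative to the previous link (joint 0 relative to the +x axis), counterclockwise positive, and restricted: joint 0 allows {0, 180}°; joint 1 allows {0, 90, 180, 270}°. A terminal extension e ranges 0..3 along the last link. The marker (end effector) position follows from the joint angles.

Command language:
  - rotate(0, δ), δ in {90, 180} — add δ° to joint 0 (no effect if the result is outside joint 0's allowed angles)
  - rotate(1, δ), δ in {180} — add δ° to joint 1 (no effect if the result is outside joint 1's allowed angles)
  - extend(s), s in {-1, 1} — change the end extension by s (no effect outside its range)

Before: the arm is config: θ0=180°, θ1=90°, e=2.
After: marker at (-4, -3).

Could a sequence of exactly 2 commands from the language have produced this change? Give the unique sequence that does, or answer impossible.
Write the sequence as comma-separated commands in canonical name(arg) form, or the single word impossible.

initial: config: θ0=180°, θ1=90°, e=2
step 1 (extend(-1)): config: θ0=180°, θ1=90°, e=1
step 2 (extend(-1)): config: θ0=180°, θ1=90°, e=0
no other 2-command option fits: unique.

extend(-1), extend(-1)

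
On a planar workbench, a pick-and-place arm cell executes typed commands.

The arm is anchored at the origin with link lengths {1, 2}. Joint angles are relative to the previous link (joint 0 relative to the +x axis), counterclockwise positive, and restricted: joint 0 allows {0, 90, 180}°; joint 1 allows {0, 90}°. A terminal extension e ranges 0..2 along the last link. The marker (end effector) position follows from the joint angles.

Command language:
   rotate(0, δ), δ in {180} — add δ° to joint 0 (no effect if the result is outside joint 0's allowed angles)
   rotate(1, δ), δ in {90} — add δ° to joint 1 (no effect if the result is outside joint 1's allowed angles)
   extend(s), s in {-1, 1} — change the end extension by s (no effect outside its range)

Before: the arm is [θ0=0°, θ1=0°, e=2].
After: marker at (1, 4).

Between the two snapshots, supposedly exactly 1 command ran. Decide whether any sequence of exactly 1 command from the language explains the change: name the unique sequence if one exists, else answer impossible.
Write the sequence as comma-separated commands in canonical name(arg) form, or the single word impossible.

rotate(1, 90)

t0: [θ0=0°, θ1=0°, e=2]
[1] after rotate(1, 90): [θ0=0°, θ1=90°, e=2]
all 4 alternatives checked — unique.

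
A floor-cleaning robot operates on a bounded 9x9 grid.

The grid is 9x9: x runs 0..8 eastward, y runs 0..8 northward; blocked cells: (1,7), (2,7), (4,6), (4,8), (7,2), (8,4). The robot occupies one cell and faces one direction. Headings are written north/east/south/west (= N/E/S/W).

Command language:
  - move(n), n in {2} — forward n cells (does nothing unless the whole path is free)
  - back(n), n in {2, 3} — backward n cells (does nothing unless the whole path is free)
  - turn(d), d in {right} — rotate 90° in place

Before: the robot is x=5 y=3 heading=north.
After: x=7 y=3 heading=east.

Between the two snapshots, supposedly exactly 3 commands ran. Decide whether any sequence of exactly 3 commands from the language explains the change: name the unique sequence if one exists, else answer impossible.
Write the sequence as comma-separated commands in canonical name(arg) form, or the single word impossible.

key: the second move(2) would leave the grid, so it does nothing
start: x=5 y=3 heading=north
t=1 turn(right) ⇒ x=5 y=3 heading=east
t=2 move(2) ⇒ x=7 y=3 heading=east
t=3 move(2) ⇒ x=7 y=3 heading=east
no rival 3-sequence matches.

turn(right), move(2), move(2)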